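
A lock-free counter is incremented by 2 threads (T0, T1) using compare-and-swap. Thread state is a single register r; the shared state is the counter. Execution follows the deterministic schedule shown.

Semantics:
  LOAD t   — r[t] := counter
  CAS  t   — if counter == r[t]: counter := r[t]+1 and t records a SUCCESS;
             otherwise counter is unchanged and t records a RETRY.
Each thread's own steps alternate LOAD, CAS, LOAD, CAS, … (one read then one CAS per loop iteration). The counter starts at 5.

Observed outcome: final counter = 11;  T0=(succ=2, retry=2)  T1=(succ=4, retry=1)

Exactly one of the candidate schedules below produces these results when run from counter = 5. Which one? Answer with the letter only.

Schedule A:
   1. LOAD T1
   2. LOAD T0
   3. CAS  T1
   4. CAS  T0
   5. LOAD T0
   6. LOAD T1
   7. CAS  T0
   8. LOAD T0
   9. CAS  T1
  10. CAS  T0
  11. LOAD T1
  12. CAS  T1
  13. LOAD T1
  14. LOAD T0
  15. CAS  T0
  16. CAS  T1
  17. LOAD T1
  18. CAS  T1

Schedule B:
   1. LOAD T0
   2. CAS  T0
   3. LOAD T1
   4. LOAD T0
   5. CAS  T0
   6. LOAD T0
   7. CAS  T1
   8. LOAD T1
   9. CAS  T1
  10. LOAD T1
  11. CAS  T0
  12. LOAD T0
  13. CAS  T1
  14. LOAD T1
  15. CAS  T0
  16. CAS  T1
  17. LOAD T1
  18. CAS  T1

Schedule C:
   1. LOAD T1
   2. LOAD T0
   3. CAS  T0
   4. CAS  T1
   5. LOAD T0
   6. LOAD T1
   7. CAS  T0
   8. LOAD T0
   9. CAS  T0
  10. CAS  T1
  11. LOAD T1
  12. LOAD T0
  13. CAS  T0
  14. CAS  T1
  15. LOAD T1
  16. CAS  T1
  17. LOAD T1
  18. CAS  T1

Tracing schedule B:
step 1: T0 LOAD ⇒ load; ctr=5 reg=5
step 2: T0 CAS ⇒ ok; ctr=6 reg=5
step 3: T1 LOAD ⇒ load; ctr=6 reg=6
step 4: T0 LOAD ⇒ load; ctr=6 reg=6
step 5: T0 CAS ⇒ ok; ctr=7 reg=6
step 6: T0 LOAD ⇒ load; ctr=7 reg=7
step 7: T1 CAS ⇒ retry; ctr=7 reg=6
step 8: T1 LOAD ⇒ load; ctr=7 reg=7
step 9: T1 CAS ⇒ ok; ctr=8 reg=7
step 10: T1 LOAD ⇒ load; ctr=8 reg=8
step 11: T0 CAS ⇒ retry; ctr=8 reg=7
step 12: T0 LOAD ⇒ load; ctr=8 reg=8
step 13: T1 CAS ⇒ ok; ctr=9 reg=8
step 14: T1 LOAD ⇒ load; ctr=9 reg=9
step 15: T0 CAS ⇒ retry; ctr=9 reg=8
step 16: T1 CAS ⇒ ok; ctr=10 reg=9
step 17: T1 LOAD ⇒ load; ctr=10 reg=10
step 18: T1 CAS ⇒ ok; ctr=11 reg=10

B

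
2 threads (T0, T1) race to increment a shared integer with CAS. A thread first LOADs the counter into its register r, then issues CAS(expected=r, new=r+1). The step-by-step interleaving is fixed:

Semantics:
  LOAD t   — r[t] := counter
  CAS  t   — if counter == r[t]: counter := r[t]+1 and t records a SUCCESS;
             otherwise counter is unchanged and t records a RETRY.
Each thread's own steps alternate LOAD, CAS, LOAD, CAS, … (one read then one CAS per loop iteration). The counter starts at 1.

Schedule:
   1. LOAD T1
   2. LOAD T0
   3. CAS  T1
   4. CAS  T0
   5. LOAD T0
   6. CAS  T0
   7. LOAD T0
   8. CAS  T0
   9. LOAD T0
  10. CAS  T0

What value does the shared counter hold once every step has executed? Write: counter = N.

counter = 5

   1) LOAD T1:  M=1  r_T1=1
   2) LOAD T0:  M=1  r_T0=1
   3) CAS  T1:  M=2  r_T1=1 ✓
   4) CAS  T0:  M=2  r_T0=1 ✗
   5) LOAD T0:  M=2  r_T0=2
   6) CAS  T0:  M=3  r_T0=2 ✓
   7) LOAD T0:  M=3  r_T0=3
   8) CAS  T0:  M=4  r_T0=3 ✓
   9) LOAD T0:  M=4  r_T0=4
  10) CAS  T0:  M=5  r_T0=4 ✓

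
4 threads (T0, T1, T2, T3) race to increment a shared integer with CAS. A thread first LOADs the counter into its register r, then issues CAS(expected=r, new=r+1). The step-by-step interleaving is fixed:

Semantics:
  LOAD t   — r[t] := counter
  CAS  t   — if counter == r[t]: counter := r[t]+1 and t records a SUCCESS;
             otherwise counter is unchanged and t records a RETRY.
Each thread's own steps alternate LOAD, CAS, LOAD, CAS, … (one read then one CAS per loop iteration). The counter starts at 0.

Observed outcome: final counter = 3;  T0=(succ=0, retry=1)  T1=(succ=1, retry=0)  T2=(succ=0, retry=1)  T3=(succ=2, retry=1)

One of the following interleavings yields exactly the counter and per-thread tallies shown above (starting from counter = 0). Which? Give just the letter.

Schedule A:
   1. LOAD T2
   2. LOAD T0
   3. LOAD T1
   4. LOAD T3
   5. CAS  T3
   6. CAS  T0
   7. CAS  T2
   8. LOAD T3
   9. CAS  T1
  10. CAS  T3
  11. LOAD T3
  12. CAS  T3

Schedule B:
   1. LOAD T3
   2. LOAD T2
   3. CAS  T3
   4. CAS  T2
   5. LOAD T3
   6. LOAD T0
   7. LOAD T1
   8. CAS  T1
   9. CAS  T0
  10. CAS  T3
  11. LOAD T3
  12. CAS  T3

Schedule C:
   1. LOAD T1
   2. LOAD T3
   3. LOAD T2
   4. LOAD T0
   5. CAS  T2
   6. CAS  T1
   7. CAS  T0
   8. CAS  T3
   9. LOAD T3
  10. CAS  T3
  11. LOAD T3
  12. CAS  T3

B

Tracing schedule B:
T3 LOAD — after: cnt=0, r=0 — load
T2 LOAD — after: cnt=0, r=0 — load
T3 CAS — after: cnt=1, r=0 — ok
T2 CAS — after: cnt=1, r=0 — retry
T3 LOAD — after: cnt=1, r=1 — load
T0 LOAD — after: cnt=1, r=1 — load
T1 LOAD — after: cnt=1, r=1 — load
T1 CAS — after: cnt=2, r=1 — ok
T0 CAS — after: cnt=2, r=1 — retry
T3 CAS — after: cnt=2, r=1 — retry
T3 LOAD — after: cnt=2, r=2 — load
T3 CAS — after: cnt=3, r=2 — ok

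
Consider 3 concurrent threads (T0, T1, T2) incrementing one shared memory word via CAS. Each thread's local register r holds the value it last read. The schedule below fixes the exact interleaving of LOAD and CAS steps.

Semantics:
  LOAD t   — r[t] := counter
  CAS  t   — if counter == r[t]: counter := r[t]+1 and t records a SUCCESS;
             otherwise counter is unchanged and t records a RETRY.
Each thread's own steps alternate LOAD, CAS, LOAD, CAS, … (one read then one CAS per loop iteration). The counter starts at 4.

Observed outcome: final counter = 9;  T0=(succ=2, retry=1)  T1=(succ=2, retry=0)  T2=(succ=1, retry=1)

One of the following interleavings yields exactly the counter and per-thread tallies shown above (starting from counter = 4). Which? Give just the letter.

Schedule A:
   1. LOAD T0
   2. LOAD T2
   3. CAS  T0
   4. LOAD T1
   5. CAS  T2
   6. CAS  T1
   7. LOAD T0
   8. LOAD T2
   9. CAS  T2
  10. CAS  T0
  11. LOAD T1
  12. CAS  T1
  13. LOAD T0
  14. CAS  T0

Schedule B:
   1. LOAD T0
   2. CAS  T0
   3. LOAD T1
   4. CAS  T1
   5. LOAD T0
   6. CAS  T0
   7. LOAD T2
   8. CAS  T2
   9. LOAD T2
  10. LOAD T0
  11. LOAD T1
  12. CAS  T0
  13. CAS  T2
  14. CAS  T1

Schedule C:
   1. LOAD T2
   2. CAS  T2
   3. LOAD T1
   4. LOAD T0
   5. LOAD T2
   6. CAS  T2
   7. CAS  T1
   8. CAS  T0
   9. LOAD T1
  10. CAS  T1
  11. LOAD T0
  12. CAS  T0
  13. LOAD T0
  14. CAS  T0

Simulating candidate A:
   1) LOAD T0:  M=4  r_T0=4
   2) LOAD T2:  M=4  r_T2=4
   3) CAS  T0:  M=5  r_T0=4 ✓
   4) LOAD T1:  M=5  r_T1=5
   5) CAS  T2:  M=5  r_T2=4 ✗
   6) CAS  T1:  M=6  r_T1=5 ✓
   7) LOAD T0:  M=6  r_T0=6
   8) LOAD T2:  M=6  r_T2=6
   9) CAS  T2:  M=7  r_T2=6 ✓
  10) CAS  T0:  M=7  r_T0=6 ✗
  11) LOAD T1:  M=7  r_T1=7
  12) CAS  T1:  M=8  r_T1=7 ✓
  13) LOAD T0:  M=8  r_T0=8
  14) CAS  T0:  M=9  r_T0=8 ✓

A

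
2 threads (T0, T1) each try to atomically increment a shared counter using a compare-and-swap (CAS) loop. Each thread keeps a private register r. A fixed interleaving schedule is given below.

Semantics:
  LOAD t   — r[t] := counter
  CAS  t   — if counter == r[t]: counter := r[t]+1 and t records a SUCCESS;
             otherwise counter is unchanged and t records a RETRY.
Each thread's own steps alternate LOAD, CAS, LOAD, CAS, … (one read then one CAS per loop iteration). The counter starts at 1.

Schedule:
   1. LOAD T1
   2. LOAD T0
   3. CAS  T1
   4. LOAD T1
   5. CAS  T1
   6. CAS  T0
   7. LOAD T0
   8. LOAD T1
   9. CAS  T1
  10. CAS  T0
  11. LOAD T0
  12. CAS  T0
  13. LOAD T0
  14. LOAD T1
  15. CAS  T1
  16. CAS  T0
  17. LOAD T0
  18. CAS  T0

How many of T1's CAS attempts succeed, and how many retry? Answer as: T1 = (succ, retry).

T1 = (4, 0)

#1 T1 reads 1
#2 T0 reads 1
#3 T1 CAS(1→2) writes; counter now 2
#4 T1 reads 2
#5 T1 CAS(2→3) writes; counter now 3
#6 T0 CAS(1→2) fails; counter now 3
#7 T0 reads 3
#8 T1 reads 3
#9 T1 CAS(3→4) writes; counter now 4
#10 T0 CAS(3→4) fails; counter now 4
#11 T0 reads 4
#12 T0 CAS(4→5) writes; counter now 5
#13 T0 reads 5
#14 T1 reads 5
#15 T1 CAS(5→6) writes; counter now 6
#16 T0 CAS(5→6) fails; counter now 6
#17 T0 reads 6
#18 T0 CAS(6→7) writes; counter now 7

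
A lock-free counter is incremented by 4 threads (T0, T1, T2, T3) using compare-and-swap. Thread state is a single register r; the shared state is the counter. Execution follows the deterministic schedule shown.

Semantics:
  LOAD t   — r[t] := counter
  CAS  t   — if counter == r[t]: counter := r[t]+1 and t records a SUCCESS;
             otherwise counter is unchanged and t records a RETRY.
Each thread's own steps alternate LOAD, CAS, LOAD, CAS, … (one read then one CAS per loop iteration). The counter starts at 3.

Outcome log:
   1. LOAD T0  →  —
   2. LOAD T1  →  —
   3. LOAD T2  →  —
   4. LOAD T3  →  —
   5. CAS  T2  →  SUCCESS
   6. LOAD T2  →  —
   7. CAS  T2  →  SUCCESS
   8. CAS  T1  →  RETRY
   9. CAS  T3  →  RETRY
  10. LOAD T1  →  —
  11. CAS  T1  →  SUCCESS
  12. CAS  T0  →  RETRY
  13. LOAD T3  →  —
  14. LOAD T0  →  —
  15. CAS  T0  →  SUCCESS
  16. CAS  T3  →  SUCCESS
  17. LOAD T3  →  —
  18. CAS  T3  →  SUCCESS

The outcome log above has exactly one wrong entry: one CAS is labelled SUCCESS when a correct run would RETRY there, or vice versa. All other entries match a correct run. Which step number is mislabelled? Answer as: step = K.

step = 16

Re-executing:
[1] T0.load  rd  (counter 3, T0.r 3)
[2] T1.load  rd  (counter 3, T1.r 3)
[3] T2.load  rd  (counter 3, T2.r 3)
[4] T3.load  rd  (counter 3, T3.r 3)
[5] T2.cas  hit  (counter 4, T2.r 3)
[6] T2.load  rd  (counter 4, T2.r 4)
[7] T2.cas  hit  (counter 5, T2.r 4)
[8] T1.cas  miss  (counter 5, T1.r 3)
[9] T3.cas  miss  (counter 5, T3.r 3)
[10] T1.load  rd  (counter 5, T1.r 5)
[11] T1.cas  hit  (counter 6, T1.r 5)
[12] T0.cas  miss  (counter 6, T0.r 3)
[13] T3.load  rd  (counter 6, T3.r 6)
[14] T0.load  rd  (counter 6, T0.r 6)
[15] T0.cas  hit  (counter 7, T0.r 6)
[16] T3.cas  miss  (counter 7, T3.r 6)
[17] T3.load  rd  (counter 7, T3.r 7)
[18] T3.cas  hit  (counter 8, T3.r 7)
Flip is step 16.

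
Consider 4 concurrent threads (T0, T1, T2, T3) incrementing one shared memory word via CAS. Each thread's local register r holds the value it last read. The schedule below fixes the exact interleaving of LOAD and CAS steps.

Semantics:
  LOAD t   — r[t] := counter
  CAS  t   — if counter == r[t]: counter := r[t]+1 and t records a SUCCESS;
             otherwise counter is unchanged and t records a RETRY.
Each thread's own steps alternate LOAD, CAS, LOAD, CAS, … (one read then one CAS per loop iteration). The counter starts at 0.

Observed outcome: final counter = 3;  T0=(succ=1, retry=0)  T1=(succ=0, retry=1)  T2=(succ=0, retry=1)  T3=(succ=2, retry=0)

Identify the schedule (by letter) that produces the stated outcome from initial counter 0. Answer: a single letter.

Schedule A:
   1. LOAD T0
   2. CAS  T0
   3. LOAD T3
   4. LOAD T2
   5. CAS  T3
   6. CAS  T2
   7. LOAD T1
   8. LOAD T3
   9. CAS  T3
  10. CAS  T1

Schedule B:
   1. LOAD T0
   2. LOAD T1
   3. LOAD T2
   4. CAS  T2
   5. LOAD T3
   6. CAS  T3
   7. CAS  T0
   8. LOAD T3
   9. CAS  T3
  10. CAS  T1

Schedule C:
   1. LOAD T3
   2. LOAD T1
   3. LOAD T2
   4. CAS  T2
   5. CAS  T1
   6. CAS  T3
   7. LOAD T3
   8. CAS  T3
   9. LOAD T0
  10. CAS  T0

Tracing schedule A:
1. LOAD T0 → mem=0 r[T0]=0 [LOAD]
2. CAS T0 → mem=1 r[T0]=0 [OK]
3. LOAD T3 → mem=1 r[T3]=1 [LOAD]
4. LOAD T2 → mem=1 r[T2]=1 [LOAD]
5. CAS T3 → mem=2 r[T3]=1 [OK]
6. CAS T2 → mem=2 r[T2]=1 [RETRY]
7. LOAD T1 → mem=2 r[T1]=2 [LOAD]
8. LOAD T3 → mem=2 r[T3]=2 [LOAD]
9. CAS T3 → mem=3 r[T3]=2 [OK]
10. CAS T1 → mem=3 r[T1]=2 [RETRY]

A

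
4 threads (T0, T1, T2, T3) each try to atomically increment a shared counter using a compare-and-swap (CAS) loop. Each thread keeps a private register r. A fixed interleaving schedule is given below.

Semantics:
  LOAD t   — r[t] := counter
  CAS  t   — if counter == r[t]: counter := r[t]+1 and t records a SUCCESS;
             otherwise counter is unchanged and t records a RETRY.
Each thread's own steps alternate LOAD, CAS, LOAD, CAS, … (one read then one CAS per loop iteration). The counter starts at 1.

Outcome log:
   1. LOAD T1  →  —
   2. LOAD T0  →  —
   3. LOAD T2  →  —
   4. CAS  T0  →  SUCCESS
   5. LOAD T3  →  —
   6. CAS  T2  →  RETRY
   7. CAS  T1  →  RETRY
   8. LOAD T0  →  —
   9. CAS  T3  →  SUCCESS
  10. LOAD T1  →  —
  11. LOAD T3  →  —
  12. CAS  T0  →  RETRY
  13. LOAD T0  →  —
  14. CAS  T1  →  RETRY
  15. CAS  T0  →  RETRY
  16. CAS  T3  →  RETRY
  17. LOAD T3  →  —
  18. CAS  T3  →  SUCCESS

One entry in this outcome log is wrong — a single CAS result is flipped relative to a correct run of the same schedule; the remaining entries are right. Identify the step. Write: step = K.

Reference trace:
   1) LOAD T1:  M=1  r_T1=1
   2) LOAD T0:  M=1  r_T0=1
   3) LOAD T2:  M=1  r_T2=1
   4) CAS  T0:  M=2  r_T0=1 ✓
   5) LOAD T3:  M=2  r_T3=2
   6) CAS  T2:  M=2  r_T2=1 ✗
   7) CAS  T1:  M=2  r_T1=1 ✗
   8) LOAD T0:  M=2  r_T0=2
   9) CAS  T3:  M=3  r_T3=2 ✓
  10) LOAD T1:  M=3  r_T1=3
  11) LOAD T3:  M=3  r_T3=3
  12) CAS  T0:  M=3  r_T0=2 ✗
  13) LOAD T0:  M=3  r_T0=3
  14) CAS  T1:  M=4  r_T1=3 ✓
  15) CAS  T0:  M=4  r_T0=3 ✗
  16) CAS  T3:  M=4  r_T3=3 ✗
  17) LOAD T3:  M=4  r_T3=4
  18) CAS  T3:  M=5  r_T3=4 ✓
Flip is step 14.

step = 14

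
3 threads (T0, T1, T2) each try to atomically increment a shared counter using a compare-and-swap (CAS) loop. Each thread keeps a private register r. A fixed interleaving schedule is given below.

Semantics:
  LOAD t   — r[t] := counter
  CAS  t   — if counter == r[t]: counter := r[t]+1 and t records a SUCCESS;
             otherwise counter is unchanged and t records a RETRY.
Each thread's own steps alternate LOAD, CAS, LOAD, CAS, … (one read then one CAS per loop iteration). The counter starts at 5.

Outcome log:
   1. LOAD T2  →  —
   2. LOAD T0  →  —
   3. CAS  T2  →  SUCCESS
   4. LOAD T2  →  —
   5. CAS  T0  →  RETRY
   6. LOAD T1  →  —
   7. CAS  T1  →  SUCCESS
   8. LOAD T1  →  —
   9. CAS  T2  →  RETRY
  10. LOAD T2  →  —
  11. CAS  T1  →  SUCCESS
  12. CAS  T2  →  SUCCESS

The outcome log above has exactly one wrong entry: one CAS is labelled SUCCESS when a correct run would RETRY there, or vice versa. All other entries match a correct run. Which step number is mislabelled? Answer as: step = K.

Correct run:
#1 T2 reads 5
#2 T0 reads 5
#3 T2 CAS(5→6) writes; counter now 6
#4 T2 reads 6
#5 T0 CAS(5→6) fails; counter now 6
#6 T1 reads 6
#7 T1 CAS(6→7) writes; counter now 7
#8 T1 reads 7
#9 T2 CAS(6→7) fails; counter now 7
#10 T2 reads 7
#11 T1 CAS(7→8) writes; counter now 8
#12 T2 CAS(7→8) fails; counter now 8
Mismatch at 12.

step = 12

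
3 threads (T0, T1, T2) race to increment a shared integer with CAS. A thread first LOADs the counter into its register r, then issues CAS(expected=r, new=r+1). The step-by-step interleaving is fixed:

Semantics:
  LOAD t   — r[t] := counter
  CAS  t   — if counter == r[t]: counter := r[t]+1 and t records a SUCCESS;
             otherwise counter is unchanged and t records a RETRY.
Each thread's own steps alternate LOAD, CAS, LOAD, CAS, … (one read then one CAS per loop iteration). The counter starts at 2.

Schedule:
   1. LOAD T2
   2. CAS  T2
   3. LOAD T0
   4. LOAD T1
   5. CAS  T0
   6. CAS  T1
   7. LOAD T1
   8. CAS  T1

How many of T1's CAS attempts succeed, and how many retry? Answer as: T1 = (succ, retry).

T1 = (1, 1)

T2 LOAD — after: cnt=2, r=2 — load
T2 CAS — after: cnt=3, r=2 — ok
T0 LOAD — after: cnt=3, r=3 — load
T1 LOAD — after: cnt=3, r=3 — load
T0 CAS — after: cnt=4, r=3 — ok
T1 CAS — after: cnt=4, r=3 — retry
T1 LOAD — after: cnt=4, r=4 — load
T1 CAS — after: cnt=5, r=4 — ok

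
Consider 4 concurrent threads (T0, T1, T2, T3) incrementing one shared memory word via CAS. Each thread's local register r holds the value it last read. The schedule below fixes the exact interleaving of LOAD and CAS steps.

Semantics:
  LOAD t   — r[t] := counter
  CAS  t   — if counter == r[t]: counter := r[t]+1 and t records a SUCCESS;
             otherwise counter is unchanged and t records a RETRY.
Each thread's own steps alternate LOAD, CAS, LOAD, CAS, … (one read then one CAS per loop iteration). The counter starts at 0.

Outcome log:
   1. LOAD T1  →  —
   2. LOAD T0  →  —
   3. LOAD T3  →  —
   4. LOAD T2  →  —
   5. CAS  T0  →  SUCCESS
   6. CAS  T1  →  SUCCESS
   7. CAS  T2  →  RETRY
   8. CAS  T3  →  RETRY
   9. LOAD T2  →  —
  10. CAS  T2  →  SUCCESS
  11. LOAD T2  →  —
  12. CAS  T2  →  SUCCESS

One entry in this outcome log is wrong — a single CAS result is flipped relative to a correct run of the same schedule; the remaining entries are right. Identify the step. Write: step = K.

Correct run:
step 1: T1 LOAD ⇒ load; ctr=0 reg=0
step 2: T0 LOAD ⇒ load; ctr=0 reg=0
step 3: T3 LOAD ⇒ load; ctr=0 reg=0
step 4: T2 LOAD ⇒ load; ctr=0 reg=0
step 5: T0 CAS ⇒ ok; ctr=1 reg=0
step 6: T1 CAS ⇒ retry; ctr=1 reg=0
step 7: T2 CAS ⇒ retry; ctr=1 reg=0
step 8: T3 CAS ⇒ retry; ctr=1 reg=0
step 9: T2 LOAD ⇒ load; ctr=1 reg=1
step 10: T2 CAS ⇒ ok; ctr=2 reg=1
step 11: T2 LOAD ⇒ load; ctr=2 reg=2
step 12: T2 CAS ⇒ ok; ctr=3 reg=2
Flip is step 6.

step = 6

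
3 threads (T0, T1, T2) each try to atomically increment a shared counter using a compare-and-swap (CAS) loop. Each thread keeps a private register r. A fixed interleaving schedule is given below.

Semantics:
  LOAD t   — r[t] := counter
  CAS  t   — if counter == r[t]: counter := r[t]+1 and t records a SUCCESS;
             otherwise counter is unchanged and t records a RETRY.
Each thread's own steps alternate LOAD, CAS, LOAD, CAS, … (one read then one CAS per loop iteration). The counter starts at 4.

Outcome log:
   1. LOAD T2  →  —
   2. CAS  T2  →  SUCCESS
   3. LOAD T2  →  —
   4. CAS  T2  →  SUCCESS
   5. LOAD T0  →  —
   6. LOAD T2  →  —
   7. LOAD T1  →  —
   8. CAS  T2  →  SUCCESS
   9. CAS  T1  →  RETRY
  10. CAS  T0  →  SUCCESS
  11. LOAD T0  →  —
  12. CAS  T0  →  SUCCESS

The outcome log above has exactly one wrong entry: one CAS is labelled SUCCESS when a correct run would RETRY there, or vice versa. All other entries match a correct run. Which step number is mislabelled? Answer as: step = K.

step = 10

Re-executing:
   1) LOAD T2:  M=4  r_T2=4
   2) CAS  T2:  M=5  r_T2=4 ✓
   3) LOAD T2:  M=5  r_T2=5
   4) CAS  T2:  M=6  r_T2=5 ✓
   5) LOAD T0:  M=6  r_T0=6
   6) LOAD T2:  M=6  r_T2=6
   7) LOAD T1:  M=6  r_T1=6
   8) CAS  T2:  M=7  r_T2=6 ✓
   9) CAS  T1:  M=7  r_T1=6 ✗
  10) CAS  T0:  M=7  r_T0=6 ✗
  11) LOAD T0:  M=7  r_T0=7
  12) CAS  T0:  M=8  r_T0=7 ✓
Flip is step 10.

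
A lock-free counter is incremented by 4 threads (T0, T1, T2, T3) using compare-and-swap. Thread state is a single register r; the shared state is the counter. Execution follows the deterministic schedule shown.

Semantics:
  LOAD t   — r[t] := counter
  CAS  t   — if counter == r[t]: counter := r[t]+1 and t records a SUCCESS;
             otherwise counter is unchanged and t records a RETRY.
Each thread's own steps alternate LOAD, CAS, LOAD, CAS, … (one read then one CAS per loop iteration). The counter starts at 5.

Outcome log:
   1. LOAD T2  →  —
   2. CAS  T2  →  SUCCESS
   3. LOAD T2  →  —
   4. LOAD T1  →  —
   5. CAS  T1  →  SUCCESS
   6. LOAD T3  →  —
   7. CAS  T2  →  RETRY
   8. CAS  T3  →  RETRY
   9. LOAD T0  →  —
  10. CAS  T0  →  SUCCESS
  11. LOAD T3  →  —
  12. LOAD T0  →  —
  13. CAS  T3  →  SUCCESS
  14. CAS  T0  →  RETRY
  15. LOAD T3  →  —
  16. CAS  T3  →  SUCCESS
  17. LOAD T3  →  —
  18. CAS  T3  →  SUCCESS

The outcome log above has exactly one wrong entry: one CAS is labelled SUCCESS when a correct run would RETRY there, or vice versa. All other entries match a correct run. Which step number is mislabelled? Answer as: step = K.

step = 8

Reference trace:
1. LOAD T2 → mem=5 r[T2]=5 [LOAD]
2. CAS T2 → mem=6 r[T2]=5 [OK]
3. LOAD T2 → mem=6 r[T2]=6 [LOAD]
4. LOAD T1 → mem=6 r[T1]=6 [LOAD]
5. CAS T1 → mem=7 r[T1]=6 [OK]
6. LOAD T3 → mem=7 r[T3]=7 [LOAD]
7. CAS T2 → mem=7 r[T2]=6 [RETRY]
8. CAS T3 → mem=8 r[T3]=7 [OK]
9. LOAD T0 → mem=8 r[T0]=8 [LOAD]
10. CAS T0 → mem=9 r[T0]=8 [OK]
11. LOAD T3 → mem=9 r[T3]=9 [LOAD]
12. LOAD T0 → mem=9 r[T0]=9 [LOAD]
13. CAS T3 → mem=10 r[T3]=9 [OK]
14. CAS T0 → mem=10 r[T0]=9 [RETRY]
15. LOAD T3 → mem=10 r[T3]=10 [LOAD]
16. CAS T3 → mem=11 r[T3]=10 [OK]
17. LOAD T3 → mem=11 r[T3]=11 [LOAD]
18. CAS T3 → mem=12 r[T3]=11 [OK]
Log disagrees first at step 8.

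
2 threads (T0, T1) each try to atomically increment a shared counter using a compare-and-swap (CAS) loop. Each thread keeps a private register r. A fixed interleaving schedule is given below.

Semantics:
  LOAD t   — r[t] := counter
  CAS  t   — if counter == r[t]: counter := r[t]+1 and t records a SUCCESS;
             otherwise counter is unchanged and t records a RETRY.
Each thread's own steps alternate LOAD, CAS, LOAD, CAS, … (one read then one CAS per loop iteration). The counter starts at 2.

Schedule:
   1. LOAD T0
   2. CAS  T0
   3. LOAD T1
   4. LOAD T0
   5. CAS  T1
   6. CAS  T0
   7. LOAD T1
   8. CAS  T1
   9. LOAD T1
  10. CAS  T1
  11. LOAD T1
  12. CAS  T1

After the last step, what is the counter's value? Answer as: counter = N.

step 1: T0 LOAD ⇒ load; ctr=2 reg=2
step 2: T0 CAS ⇒ ok; ctr=3 reg=2
step 3: T1 LOAD ⇒ load; ctr=3 reg=3
step 4: T0 LOAD ⇒ load; ctr=3 reg=3
step 5: T1 CAS ⇒ ok; ctr=4 reg=3
step 6: T0 CAS ⇒ retry; ctr=4 reg=3
step 7: T1 LOAD ⇒ load; ctr=4 reg=4
step 8: T1 CAS ⇒ ok; ctr=5 reg=4
step 9: T1 LOAD ⇒ load; ctr=5 reg=5
step 10: T1 CAS ⇒ ok; ctr=6 reg=5
step 11: T1 LOAD ⇒ load; ctr=6 reg=6
step 12: T1 CAS ⇒ ok; ctr=7 reg=6

counter = 7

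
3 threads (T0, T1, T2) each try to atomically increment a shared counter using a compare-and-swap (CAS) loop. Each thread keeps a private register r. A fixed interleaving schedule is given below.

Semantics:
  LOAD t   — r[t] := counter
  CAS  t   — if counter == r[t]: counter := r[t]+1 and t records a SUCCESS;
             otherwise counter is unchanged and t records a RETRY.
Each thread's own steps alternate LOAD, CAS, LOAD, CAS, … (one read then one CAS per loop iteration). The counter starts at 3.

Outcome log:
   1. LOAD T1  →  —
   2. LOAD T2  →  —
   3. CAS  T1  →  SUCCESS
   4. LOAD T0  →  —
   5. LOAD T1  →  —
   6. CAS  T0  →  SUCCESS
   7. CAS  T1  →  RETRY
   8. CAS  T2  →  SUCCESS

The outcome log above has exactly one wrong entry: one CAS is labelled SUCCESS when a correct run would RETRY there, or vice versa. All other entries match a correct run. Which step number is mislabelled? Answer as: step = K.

step = 8

Re-executing:
T1 LOAD — after: cnt=3, r=3 — load
T2 LOAD — after: cnt=3, r=3 — load
T1 CAS — after: cnt=4, r=3 — ok
T0 LOAD — after: cnt=4, r=4 — load
T1 LOAD — after: cnt=4, r=4 — load
T0 CAS — after: cnt=5, r=4 — ok
T1 CAS — after: cnt=5, r=4 — retry
T2 CAS — after: cnt=5, r=3 — retry
Mismatch at 8.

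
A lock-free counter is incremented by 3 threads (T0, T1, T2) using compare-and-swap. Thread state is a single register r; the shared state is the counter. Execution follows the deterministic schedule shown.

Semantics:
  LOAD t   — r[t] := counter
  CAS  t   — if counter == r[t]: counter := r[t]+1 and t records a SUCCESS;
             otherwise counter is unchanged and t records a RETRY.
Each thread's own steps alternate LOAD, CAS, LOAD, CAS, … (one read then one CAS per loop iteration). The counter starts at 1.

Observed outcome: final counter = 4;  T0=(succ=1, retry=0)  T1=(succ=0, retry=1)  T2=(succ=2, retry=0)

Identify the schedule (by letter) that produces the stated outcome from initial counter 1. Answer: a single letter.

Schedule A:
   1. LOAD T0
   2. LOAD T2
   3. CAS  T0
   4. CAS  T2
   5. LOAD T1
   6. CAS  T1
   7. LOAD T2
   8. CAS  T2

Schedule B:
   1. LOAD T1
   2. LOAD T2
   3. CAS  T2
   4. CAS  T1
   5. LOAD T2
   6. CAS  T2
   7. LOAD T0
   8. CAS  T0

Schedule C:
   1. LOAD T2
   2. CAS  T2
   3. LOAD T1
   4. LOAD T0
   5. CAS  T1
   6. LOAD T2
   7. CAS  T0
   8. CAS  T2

B

Run B:
#1 T1 reads 1
#2 T2 reads 1
#3 T2 CAS(1→2) writes; counter now 2
#4 T1 CAS(1→2) fails; counter now 2
#5 T2 reads 2
#6 T2 CAS(2→3) writes; counter now 3
#7 T0 reads 3
#8 T0 CAS(3→4) writes; counter now 4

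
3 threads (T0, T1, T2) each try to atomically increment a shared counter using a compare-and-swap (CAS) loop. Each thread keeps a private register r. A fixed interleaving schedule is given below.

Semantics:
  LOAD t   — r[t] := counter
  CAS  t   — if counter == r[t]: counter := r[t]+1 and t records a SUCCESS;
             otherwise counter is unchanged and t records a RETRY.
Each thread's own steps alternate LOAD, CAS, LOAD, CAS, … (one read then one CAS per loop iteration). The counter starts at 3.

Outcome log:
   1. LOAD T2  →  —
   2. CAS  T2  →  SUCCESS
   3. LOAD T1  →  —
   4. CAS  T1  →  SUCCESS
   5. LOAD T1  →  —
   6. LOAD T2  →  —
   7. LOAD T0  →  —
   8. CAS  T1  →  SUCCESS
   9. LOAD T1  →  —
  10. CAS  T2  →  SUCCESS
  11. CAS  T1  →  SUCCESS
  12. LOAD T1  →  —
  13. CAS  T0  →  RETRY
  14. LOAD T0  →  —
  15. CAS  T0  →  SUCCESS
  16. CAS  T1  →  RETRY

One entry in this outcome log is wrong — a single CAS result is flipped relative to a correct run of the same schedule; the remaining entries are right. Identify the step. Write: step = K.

Reference trace:
#1 T2 reads 3
#2 T2 CAS(3→4) writes; counter now 4
#3 T1 reads 4
#4 T1 CAS(4→5) writes; counter now 5
#5 T1 reads 5
#6 T2 reads 5
#7 T0 reads 5
#8 T1 CAS(5→6) writes; counter now 6
#9 T1 reads 6
#10 T2 CAS(5→6) fails; counter now 6
#11 T1 CAS(6→7) writes; counter now 7
#12 T1 reads 7
#13 T0 CAS(5→6) fails; counter now 7
#14 T0 reads 7
#15 T0 CAS(7→8) writes; counter now 8
#16 T1 CAS(7→8) fails; counter now 8
Mismatch at 10.

step = 10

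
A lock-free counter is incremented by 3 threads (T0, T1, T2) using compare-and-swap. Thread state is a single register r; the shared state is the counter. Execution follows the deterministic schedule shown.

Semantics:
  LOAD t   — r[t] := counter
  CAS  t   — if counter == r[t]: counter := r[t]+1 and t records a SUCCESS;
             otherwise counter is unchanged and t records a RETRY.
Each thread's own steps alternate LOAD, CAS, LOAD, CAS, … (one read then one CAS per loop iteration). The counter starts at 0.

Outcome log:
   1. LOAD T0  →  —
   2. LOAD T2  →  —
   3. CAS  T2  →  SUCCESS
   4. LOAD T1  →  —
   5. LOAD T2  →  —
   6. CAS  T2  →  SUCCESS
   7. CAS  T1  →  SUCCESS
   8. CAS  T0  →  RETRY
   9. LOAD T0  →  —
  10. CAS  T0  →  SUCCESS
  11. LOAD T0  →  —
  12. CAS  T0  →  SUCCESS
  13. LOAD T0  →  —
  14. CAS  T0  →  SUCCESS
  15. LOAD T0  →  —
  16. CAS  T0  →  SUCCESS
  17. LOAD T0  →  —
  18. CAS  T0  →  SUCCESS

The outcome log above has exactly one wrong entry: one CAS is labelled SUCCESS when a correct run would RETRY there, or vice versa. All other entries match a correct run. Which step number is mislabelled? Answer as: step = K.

step = 7

Reference trace:
   1) LOAD T0:  M=0  r_T0=0
   2) LOAD T2:  M=0  r_T2=0
   3) CAS  T2:  M=1  r_T2=0 ✓
   4) LOAD T1:  M=1  r_T1=1
   5) LOAD T2:  M=1  r_T2=1
   6) CAS  T2:  M=2  r_T2=1 ✓
   7) CAS  T1:  M=2  r_T1=1 ✗
   8) CAS  T0:  M=2  r_T0=0 ✗
   9) LOAD T0:  M=2  r_T0=2
  10) CAS  T0:  M=3  r_T0=2 ✓
  11) LOAD T0:  M=3  r_T0=3
  12) CAS  T0:  M=4  r_T0=3 ✓
  13) LOAD T0:  M=4  r_T0=4
  14) CAS  T0:  M=5  r_T0=4 ✓
  15) LOAD T0:  M=5  r_T0=5
  16) CAS  T0:  M=6  r_T0=5 ✓
  17) LOAD T0:  M=6  r_T0=6
  18) CAS  T0:  M=7  r_T0=6 ✓
Flip is step 7.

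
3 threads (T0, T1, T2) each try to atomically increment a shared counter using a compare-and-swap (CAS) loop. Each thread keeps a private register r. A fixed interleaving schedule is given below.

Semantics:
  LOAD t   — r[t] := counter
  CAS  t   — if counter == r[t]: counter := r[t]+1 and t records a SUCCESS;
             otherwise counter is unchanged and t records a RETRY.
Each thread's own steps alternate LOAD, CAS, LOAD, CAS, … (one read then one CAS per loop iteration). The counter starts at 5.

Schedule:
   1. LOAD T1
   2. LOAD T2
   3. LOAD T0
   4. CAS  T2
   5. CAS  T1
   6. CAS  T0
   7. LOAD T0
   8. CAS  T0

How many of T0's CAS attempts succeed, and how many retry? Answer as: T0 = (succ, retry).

T0 = (1, 1)

   1) LOAD T1:  M=5  r_T1=5
   2) LOAD T2:  M=5  r_T2=5
   3) LOAD T0:  M=5  r_T0=5
   4) CAS  T2:  M=6  r_T2=5 ✓
   5) CAS  T1:  M=6  r_T1=5 ✗
   6) CAS  T0:  M=6  r_T0=5 ✗
   7) LOAD T0:  M=6  r_T0=6
   8) CAS  T0:  M=7  r_T0=6 ✓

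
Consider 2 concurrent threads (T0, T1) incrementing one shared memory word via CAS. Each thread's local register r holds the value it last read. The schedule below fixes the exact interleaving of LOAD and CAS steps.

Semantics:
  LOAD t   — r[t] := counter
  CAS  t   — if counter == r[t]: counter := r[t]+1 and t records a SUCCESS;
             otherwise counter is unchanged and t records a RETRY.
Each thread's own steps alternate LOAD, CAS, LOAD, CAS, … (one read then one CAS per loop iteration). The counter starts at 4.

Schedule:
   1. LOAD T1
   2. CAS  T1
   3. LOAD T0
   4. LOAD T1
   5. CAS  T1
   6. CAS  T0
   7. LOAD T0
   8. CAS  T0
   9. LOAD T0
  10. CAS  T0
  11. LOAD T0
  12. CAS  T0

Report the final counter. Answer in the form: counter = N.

counter = 9

#1 T1 reads 4
#2 T1 CAS(4→5) writes; counter now 5
#3 T0 reads 5
#4 T1 reads 5
#5 T1 CAS(5→6) writes; counter now 6
#6 T0 CAS(5→6) fails; counter now 6
#7 T0 reads 6
#8 T0 CAS(6→7) writes; counter now 7
#9 T0 reads 7
#10 T0 CAS(7→8) writes; counter now 8
#11 T0 reads 8
#12 T0 CAS(8→9) writes; counter now 9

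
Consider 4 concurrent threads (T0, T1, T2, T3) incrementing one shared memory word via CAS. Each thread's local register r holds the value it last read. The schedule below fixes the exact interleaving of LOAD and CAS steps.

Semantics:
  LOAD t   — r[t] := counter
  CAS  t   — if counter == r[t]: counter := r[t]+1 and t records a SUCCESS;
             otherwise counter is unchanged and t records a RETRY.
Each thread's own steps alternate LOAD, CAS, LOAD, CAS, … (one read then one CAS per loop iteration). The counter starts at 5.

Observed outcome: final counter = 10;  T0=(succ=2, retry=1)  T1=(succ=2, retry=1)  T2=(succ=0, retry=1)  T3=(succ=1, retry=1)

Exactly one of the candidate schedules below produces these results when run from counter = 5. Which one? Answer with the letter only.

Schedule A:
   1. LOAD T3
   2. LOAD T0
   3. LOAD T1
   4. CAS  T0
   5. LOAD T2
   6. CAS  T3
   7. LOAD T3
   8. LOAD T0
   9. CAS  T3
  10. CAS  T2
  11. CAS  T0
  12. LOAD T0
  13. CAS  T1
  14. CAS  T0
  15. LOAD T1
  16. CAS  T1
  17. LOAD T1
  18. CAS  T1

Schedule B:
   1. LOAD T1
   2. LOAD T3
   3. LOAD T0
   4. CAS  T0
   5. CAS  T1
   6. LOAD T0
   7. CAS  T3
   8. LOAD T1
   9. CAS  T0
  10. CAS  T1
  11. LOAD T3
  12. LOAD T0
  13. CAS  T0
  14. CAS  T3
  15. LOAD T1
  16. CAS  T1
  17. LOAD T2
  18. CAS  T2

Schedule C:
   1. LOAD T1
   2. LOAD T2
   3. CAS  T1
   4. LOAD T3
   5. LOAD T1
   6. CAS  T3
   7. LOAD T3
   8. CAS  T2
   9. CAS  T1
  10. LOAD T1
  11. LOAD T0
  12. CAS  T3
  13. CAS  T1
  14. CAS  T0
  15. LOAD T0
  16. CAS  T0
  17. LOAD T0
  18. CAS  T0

A

Tracing schedule A:
T3 LOAD — after: cnt=5, r=5 — load
T0 LOAD — after: cnt=5, r=5 — load
T1 LOAD — after: cnt=5, r=5 — load
T0 CAS — after: cnt=6, r=5 — ok
T2 LOAD — after: cnt=6, r=6 — load
T3 CAS — after: cnt=6, r=5 — retry
T3 LOAD — after: cnt=6, r=6 — load
T0 LOAD — after: cnt=6, r=6 — load
T3 CAS — after: cnt=7, r=6 — ok
T2 CAS — after: cnt=7, r=6 — retry
T0 CAS — after: cnt=7, r=6 — retry
T0 LOAD — after: cnt=7, r=7 — load
T1 CAS — after: cnt=7, r=5 — retry
T0 CAS — after: cnt=8, r=7 — ok
T1 LOAD — after: cnt=8, r=8 — load
T1 CAS — after: cnt=9, r=8 — ok
T1 LOAD — after: cnt=9, r=9 — load
T1 CAS — after: cnt=10, r=9 — ok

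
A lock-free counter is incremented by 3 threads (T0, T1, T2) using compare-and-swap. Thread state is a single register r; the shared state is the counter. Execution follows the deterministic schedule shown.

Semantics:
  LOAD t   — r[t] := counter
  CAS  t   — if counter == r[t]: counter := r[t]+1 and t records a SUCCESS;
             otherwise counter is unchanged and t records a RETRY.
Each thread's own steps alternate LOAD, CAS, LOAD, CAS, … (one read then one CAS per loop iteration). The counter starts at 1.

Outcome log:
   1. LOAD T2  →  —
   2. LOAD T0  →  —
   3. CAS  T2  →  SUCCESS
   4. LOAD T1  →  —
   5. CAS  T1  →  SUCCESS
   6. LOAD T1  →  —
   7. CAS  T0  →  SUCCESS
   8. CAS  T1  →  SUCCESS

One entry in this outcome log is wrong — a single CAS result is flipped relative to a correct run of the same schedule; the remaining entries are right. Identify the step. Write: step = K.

step = 7

Correct run:
1. LOAD T2 → mem=1 r[T2]=1 [LOAD]
2. LOAD T0 → mem=1 r[T0]=1 [LOAD]
3. CAS T2 → mem=2 r[T2]=1 [OK]
4. LOAD T1 → mem=2 r[T1]=2 [LOAD]
5. CAS T1 → mem=3 r[T1]=2 [OK]
6. LOAD T1 → mem=3 r[T1]=3 [LOAD]
7. CAS T0 → mem=3 r[T0]=1 [RETRY]
8. CAS T1 → mem=4 r[T1]=3 [OK]
Log disagrees first at step 7.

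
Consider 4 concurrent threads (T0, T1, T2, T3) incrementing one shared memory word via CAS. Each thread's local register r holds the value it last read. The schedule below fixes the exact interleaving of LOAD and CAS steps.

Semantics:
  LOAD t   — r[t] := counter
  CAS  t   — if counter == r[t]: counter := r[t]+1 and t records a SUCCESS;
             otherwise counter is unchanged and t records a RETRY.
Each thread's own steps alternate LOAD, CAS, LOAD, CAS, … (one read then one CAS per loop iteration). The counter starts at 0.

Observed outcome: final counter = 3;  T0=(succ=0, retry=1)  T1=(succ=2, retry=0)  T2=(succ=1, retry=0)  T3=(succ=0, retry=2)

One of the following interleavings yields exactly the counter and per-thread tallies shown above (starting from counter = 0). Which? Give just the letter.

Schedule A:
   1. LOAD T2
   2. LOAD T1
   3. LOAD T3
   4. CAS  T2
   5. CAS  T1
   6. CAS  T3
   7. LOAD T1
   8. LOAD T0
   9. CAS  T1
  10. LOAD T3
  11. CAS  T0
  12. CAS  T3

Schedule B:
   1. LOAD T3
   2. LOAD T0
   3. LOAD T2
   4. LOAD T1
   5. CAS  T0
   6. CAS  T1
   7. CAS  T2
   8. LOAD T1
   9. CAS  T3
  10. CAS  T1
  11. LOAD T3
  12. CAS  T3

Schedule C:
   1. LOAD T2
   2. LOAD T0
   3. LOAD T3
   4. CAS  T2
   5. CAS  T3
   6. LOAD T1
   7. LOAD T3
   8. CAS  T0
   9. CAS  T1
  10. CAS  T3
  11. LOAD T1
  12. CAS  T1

C

Tracing schedule C:
[1] T2.load  rd  (counter 0, T2.r 0)
[2] T0.load  rd  (counter 0, T0.r 0)
[3] T3.load  rd  (counter 0, T3.r 0)
[4] T2.cas  hit  (counter 1, T2.r 0)
[5] T3.cas  miss  (counter 1, T3.r 0)
[6] T1.load  rd  (counter 1, T1.r 1)
[7] T3.load  rd  (counter 1, T3.r 1)
[8] T0.cas  miss  (counter 1, T0.r 0)
[9] T1.cas  hit  (counter 2, T1.r 1)
[10] T3.cas  miss  (counter 2, T3.r 1)
[11] T1.load  rd  (counter 2, T1.r 2)
[12] T1.cas  hit  (counter 3, T1.r 2)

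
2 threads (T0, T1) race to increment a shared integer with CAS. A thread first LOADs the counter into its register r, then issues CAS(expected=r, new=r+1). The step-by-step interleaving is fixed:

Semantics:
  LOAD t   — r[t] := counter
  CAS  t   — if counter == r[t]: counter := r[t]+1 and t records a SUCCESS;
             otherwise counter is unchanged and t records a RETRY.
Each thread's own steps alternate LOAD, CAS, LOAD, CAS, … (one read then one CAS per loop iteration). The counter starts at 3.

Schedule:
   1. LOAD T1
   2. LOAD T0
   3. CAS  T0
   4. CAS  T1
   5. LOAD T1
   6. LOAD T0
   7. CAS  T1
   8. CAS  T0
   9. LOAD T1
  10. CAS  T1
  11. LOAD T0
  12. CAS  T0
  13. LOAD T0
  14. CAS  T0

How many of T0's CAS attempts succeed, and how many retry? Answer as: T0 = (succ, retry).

T0 = (3, 1)

   1) LOAD T1:  M=3  r_T1=3
   2) LOAD T0:  M=3  r_T0=3
   3) CAS  T0:  M=4  r_T0=3 ✓
   4) CAS  T1:  M=4  r_T1=3 ✗
   5) LOAD T1:  M=4  r_T1=4
   6) LOAD T0:  M=4  r_T0=4
   7) CAS  T1:  M=5  r_T1=4 ✓
   8) CAS  T0:  M=5  r_T0=4 ✗
   9) LOAD T1:  M=5  r_T1=5
  10) CAS  T1:  M=6  r_T1=5 ✓
  11) LOAD T0:  M=6  r_T0=6
  12) CAS  T0:  M=7  r_T0=6 ✓
  13) LOAD T0:  M=7  r_T0=7
  14) CAS  T0:  M=8  r_T0=7 ✓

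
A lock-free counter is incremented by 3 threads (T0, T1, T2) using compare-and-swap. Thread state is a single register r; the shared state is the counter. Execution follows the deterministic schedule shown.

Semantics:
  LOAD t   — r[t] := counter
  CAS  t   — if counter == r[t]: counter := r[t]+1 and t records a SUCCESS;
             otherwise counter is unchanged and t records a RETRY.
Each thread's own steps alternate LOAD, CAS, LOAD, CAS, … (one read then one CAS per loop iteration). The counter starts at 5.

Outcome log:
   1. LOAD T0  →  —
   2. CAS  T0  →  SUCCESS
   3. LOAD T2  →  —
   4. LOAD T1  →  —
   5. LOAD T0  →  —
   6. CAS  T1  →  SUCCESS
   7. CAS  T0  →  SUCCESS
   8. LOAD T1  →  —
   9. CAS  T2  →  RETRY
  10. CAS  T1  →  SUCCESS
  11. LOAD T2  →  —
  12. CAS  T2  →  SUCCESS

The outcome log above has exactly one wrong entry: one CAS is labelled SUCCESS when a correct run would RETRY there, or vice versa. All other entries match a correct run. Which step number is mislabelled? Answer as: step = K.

step = 7

Reference trace:
step 1: T0 LOAD ⇒ load; ctr=5 reg=5
step 2: T0 CAS ⇒ ok; ctr=6 reg=5
step 3: T2 LOAD ⇒ load; ctr=6 reg=6
step 4: T1 LOAD ⇒ load; ctr=6 reg=6
step 5: T0 LOAD ⇒ load; ctr=6 reg=6
step 6: T1 CAS ⇒ ok; ctr=7 reg=6
step 7: T0 CAS ⇒ retry; ctr=7 reg=6
step 8: T1 LOAD ⇒ load; ctr=7 reg=7
step 9: T2 CAS ⇒ retry; ctr=7 reg=6
step 10: T1 CAS ⇒ ok; ctr=8 reg=7
step 11: T2 LOAD ⇒ load; ctr=8 reg=8
step 12: T2 CAS ⇒ ok; ctr=9 reg=8
Flip is step 7.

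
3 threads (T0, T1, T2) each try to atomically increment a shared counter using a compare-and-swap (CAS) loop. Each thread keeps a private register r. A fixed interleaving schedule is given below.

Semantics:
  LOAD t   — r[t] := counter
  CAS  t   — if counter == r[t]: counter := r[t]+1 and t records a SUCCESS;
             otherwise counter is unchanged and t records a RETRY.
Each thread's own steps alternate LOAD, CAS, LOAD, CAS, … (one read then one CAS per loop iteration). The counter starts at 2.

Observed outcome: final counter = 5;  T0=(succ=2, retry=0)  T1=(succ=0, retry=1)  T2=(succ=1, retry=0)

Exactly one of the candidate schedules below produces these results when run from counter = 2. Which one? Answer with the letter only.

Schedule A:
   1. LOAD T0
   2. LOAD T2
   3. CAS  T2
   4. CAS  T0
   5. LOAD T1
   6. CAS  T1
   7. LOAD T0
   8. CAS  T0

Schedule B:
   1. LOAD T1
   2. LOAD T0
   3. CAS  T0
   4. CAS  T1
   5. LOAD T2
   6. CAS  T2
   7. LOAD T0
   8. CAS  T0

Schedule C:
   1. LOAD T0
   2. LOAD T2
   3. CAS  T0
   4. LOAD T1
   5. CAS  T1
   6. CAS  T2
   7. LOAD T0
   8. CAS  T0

Run B:
T1 LOAD — after: cnt=2, r=2 — load
T0 LOAD — after: cnt=2, r=2 — load
T0 CAS — after: cnt=3, r=2 — ok
T1 CAS — after: cnt=3, r=2 — retry
T2 LOAD — after: cnt=3, r=3 — load
T2 CAS — after: cnt=4, r=3 — ok
T0 LOAD — after: cnt=4, r=4 — load
T0 CAS — after: cnt=5, r=4 — ok

B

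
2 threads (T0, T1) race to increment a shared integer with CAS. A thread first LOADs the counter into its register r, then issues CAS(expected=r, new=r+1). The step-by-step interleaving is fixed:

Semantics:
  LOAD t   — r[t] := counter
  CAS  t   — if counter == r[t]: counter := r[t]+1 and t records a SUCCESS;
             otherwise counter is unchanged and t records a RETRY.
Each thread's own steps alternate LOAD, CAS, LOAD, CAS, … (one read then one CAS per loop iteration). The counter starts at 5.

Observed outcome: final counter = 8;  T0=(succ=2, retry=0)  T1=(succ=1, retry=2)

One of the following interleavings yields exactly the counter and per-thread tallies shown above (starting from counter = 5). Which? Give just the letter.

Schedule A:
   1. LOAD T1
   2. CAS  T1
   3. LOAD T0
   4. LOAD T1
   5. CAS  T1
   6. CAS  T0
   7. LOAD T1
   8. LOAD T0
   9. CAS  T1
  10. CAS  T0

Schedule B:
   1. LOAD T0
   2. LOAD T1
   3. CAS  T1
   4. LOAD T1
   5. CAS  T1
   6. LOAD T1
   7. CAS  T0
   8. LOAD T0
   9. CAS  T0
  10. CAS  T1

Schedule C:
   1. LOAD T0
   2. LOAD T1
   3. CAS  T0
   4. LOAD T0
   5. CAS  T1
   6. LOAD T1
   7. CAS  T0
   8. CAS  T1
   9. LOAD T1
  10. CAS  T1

C

Tracing schedule C:
1. LOAD T0 → mem=5 r[T0]=5 [LOAD]
2. LOAD T1 → mem=5 r[T1]=5 [LOAD]
3. CAS T0 → mem=6 r[T0]=5 [OK]
4. LOAD T0 → mem=6 r[T0]=6 [LOAD]
5. CAS T1 → mem=6 r[T1]=5 [RETRY]
6. LOAD T1 → mem=6 r[T1]=6 [LOAD]
7. CAS T0 → mem=7 r[T0]=6 [OK]
8. CAS T1 → mem=7 r[T1]=6 [RETRY]
9. LOAD T1 → mem=7 r[T1]=7 [LOAD]
10. CAS T1 → mem=8 r[T1]=7 [OK]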